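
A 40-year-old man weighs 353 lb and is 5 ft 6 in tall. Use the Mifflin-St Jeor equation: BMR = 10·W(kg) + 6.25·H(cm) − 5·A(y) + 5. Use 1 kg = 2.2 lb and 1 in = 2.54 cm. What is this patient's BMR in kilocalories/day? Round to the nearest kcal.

Convert to metric: weight = 353 ÷ 2.2 = 160.4545 kg; height = (5×12 + 6) × 2.54 = 66 × 2.54 = 167.64 cm.
Mifflin-St Jeor (male): BMR = 10(160.4545) + 6.25(167.64) − 5(40) + 5 = 1604.5455 + 1047.75 − 200 + 5 = 2457.2955 kcal/day.

2457 kilocalories/day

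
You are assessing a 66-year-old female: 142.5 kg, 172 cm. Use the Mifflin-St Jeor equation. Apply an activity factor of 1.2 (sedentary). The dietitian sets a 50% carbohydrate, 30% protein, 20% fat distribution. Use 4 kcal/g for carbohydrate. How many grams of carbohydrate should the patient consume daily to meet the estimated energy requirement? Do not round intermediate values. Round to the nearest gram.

301 g/day

Mifflin-St Jeor (female): BMR = 10(142.5) + 6.25(172) − 5(66) − 161 = 1425 + 1075 − 330 − 161 = 2009 kcal/day.
TEE = 2009 × 1.2 = 2410.8 kcal/day.
Carbohydrate energy = 50% × 2410.8 = 1205.4 kcal.
Carbohydrate = 1205.4 ÷ 4 kcal/g = 301.35 g.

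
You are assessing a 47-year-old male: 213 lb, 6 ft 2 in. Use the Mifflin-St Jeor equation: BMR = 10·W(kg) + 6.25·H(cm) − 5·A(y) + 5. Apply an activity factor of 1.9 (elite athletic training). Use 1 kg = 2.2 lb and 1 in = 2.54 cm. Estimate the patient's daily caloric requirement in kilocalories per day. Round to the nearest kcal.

Convert to metric: weight = 213 ÷ 2.2 = 96.8182 kg; height = (6×12 + 2) × 2.54 = 74 × 2.54 = 187.96 cm.
Mifflin-St Jeor (male): BMR = 10(96.8182) + 6.25(187.96) − 5(47) + 5 = 968.1818 + 1174.75 − 235 + 5 = 1912.9318 kcal/day.
TEE = BMR × activity factor = 1912.9318 × 1.9 = 3634.5705 kcal/day.

3635 kilocalories per day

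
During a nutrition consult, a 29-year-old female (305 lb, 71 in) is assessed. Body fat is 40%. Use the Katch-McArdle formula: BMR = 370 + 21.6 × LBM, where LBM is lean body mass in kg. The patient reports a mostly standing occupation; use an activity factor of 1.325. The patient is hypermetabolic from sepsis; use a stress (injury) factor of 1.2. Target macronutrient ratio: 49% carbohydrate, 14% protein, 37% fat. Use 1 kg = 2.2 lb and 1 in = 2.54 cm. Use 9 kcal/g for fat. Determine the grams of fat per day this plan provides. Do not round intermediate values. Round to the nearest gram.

Convert to metric: weight = 305 ÷ 2.2 = 138.6364 kg; height = 71 × 2.54 = 180.34 cm.
LBM = 138.6364 × (1 − 0.4) = 83.1818 kg. Katch-McArdle: BMR = 370 + 21.6 × 83.1818 = 2166.7273 kcal/day.
TEE = 2166.7273 × 1.325 = 2870.9136 kcal/day.
With stress factor 1.2: 2870.9136 × 1.2 = 3445.0964 kcal/day.
Fat energy = 37% × 3445.0964 = 1274.6857 kcal.
Fat = 1274.6857 ÷ 9 kcal/g = 141.6317 g.

142 g/day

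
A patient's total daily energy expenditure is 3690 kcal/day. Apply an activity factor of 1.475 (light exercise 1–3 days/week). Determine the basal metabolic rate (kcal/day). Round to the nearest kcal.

BMR = TEE ÷ activity factor = 3690 ÷ 1.475 = 2501.6949 kcal/day.

2502 kcal/day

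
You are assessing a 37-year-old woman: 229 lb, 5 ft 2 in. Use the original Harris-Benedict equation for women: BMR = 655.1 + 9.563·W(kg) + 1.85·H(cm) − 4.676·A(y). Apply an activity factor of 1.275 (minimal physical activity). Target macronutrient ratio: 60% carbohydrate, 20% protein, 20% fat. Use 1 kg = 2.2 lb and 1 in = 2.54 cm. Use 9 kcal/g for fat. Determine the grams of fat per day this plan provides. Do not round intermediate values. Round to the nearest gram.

50 g/day

Convert to metric: weight = 229 ÷ 2.2 = 104.0909 kg; height = (5×12 + 2) × 2.54 = 62 × 2.54 = 157.48 cm.
Harris-Benedict: BMR = 655.1 + 9.563(104.0909) + 1.85(157.48) − 4.676(37) = 1768.8474 kcal/day.
TEE = 1768.8474 × 1.275 = 2255.2804 kcal/day.
Fat energy = 20% × 2255.2804 = 451.0561 kcal.
Fat = 451.0561 ÷ 9 kcal/g = 50.1173 g.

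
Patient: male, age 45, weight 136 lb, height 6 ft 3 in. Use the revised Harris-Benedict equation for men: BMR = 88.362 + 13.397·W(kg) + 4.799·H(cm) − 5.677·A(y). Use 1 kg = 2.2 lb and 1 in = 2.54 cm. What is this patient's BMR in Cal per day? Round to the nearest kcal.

1575 Cal per day

Convert to metric: weight = 136 ÷ 2.2 = 61.8182 kg; height = (6×12 + 3) × 2.54 = 75 × 2.54 = 190.5 cm.
Harris-Benedict: BMR = 88.362 + 13.397(61.8182) + 4.799(190.5) − 5.677(45) = 1575.2847 kcal/day.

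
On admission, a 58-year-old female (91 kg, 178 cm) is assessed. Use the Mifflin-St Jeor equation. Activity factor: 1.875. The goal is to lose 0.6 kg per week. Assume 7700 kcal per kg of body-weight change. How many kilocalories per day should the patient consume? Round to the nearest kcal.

2287 kilocalories per day

Mifflin-St Jeor (female): BMR = 10(91) + 6.25(178) − 5(58) − 161 = 910 + 1112.5 − 290 − 161 = 1571.5 kcal/day.
TEE = 1571.5 × 1.875 = 2946.5625 kcal/day.
Required daily deficit = 0.6 × 7700 ÷ 7 = 660 kcal/day.
Target intake = 2946.5625 − 660 = 2286.5625 kcal/day.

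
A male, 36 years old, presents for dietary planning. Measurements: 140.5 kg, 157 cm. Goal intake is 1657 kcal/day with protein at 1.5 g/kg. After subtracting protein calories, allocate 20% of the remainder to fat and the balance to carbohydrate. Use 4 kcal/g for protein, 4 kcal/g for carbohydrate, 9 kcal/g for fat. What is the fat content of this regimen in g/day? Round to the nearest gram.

18 g/day

Protein = 1.5 × 140.5 = 210.75 g → 210.75 × 4 = 843 kcal.
Non-protein calories = 1657 − 843 = 814 kcal.
Fat: 20% × 814 = 162.8 kcal; carbohydrate: 651.2 kcal.
Fat: 162.8 kcal ÷ 9 kcal/g = 18.0889 g.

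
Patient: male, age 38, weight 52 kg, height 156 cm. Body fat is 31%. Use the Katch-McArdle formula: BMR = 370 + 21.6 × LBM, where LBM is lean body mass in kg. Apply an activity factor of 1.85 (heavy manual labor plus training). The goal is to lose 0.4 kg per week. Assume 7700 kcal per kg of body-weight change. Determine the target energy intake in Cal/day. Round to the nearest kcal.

1678 Cal/day

LBM = 52 × (1 − 0.31) = 35.88 kg. Katch-McArdle: BMR = 370 + 21.6 × 35.88 = 1145.008 kcal/day.
TEE = 1145.008 × 1.85 = 2118.2648 kcal/day.
Required daily deficit = 0.4 × 7700 ÷ 7 = 440 kcal/day.
Target intake = 2118.2648 − 440 = 1678.2648 kcal/day.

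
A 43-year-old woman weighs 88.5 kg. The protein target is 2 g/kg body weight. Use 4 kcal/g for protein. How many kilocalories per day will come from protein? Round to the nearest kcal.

Protein = 2 g/kg × 88.5 kg = 177 g/day.
Protein energy = 177 g × 4 kcal/g = 708 kcal/day.

708 kcal/day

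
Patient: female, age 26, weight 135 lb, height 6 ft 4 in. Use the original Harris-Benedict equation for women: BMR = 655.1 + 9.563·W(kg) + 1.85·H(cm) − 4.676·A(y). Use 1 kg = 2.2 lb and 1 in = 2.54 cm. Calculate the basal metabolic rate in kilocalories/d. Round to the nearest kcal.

Convert to metric: weight = 135 ÷ 2.2 = 61.3636 kg; height = (6×12 + 4) × 2.54 = 76 × 2.54 = 193.04 cm.
Harris-Benedict: BMR = 655.1 + 9.563(61.3636) + 1.85(193.04) − 4.676(26) = 1477.4685 kcal/day.

1477 kilocalories/d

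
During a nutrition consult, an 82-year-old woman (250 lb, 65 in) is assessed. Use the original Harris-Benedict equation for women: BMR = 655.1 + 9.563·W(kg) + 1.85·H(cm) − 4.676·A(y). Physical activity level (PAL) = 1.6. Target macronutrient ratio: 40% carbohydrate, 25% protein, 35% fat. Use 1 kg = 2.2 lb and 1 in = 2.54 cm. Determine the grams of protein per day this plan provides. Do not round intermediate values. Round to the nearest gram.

166 g/day

Convert to metric: weight = 250 ÷ 2.2 = 113.6364 kg; height = 65 × 2.54 = 165.1 cm.
Harris-Benedict: BMR = 655.1 + 9.563(113.6364) + 1.85(165.1) − 4.676(82) = 1663.8075 kcal/day.
TEE = 1663.8075 × 1.6 = 2662.0921 kcal/day.
Protein energy = 25% × 2662.0921 = 665.523 kcal.
Protein = 665.523 ÷ 4 kcal/g = 166.3808 g.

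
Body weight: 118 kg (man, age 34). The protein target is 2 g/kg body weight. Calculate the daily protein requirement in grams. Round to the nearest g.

236 g/day

Protein = 2 g/kg × 118 kg = 236 g/day.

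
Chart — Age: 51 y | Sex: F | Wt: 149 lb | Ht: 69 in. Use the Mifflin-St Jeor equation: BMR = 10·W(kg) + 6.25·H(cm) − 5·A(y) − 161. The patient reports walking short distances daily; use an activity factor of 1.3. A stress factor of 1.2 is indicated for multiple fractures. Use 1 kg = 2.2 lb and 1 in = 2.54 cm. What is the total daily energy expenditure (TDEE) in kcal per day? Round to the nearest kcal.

Convert to metric: weight = 149 ÷ 2.2 = 67.7273 kg; height = 69 × 2.54 = 175.26 cm.
Mifflin-St Jeor (female): BMR = 10(67.7273) + 6.25(175.26) − 5(51) − 161 = 677.2727 + 1095.375 − 255 − 161 = 1356.6477 kcal/day.
TEE = BMR × activity factor = 1356.6477 × 1.3 = 1763.642 kcal/day.
Apply stress factor: 1763.642 × 1.2 = 2116.3705 kcal/day.

2116 kcal per day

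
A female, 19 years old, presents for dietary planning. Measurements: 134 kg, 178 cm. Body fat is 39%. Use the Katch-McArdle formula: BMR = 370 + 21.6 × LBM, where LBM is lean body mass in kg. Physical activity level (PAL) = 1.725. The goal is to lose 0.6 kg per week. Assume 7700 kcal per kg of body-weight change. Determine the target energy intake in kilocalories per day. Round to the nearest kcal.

LBM = 134 × (1 − 0.39) = 81.74 kg. Katch-McArdle: BMR = 370 + 21.6 × 81.74 = 2135.584 kcal/day.
TEE = 2135.584 × 1.725 = 3683.8824 kcal/day.
Required daily deficit = 0.6 × 7700 ÷ 7 = 660 kcal/day.
Target intake = 3683.8824 − 660 = 3023.8824 kcal/day.

3024 kilocalories per day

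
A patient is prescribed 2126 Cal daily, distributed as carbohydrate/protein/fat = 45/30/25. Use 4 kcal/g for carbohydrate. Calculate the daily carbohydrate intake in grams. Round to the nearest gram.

239 g/day

Carbohydrate energy = 45% × 2126 = 956.7 kcal.
At 4 kcal/g: 956.7 ÷ 4 = 239.175 g.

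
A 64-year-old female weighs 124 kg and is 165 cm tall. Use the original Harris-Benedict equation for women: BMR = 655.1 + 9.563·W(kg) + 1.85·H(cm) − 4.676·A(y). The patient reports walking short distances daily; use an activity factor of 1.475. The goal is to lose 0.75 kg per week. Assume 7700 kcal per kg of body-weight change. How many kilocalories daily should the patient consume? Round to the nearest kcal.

1899 kilocalories daily

Harris-Benedict: BMR = 655.1 + 9.563(124) + 1.85(165) − 4.676(64) = 1846.898 kcal/day.
TEE = 1846.898 × 1.475 = 2724.1746 kcal/day.
Required daily deficit = 0.75 × 7700 ÷ 7 = 825 kcal/day.
Target intake = 2724.1746 − 825 = 1899.1746 kcal/day.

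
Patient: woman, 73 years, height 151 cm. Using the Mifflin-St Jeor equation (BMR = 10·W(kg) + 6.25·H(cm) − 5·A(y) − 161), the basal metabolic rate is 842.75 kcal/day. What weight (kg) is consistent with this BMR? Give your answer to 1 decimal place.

42.5 kg

842.75 = 10·W + 6.25(151) − 5(73) − 161
10·W = 842.75 − 417.75 = 425, so W = 42.5 kg.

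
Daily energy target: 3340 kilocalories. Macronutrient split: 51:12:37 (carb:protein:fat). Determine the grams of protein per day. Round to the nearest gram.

Protein energy = 12% × 3340 = 400.8 kcal.
At 4 kcal/g: 400.8 ÷ 4 = 100.2 g.

100 g/day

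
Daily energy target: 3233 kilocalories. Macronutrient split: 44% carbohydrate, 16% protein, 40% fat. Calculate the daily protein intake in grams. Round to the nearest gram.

Protein energy = 16% × 3233 = 517.28 kcal.
At 4 kcal/g: 517.28 ÷ 4 = 129.32 g.

129 g/day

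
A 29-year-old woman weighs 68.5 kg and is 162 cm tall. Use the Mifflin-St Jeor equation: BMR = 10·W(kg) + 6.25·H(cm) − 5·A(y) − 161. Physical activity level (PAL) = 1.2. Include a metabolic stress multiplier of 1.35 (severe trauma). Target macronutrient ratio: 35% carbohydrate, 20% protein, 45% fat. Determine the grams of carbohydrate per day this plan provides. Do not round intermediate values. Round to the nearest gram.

197 g/day

Mifflin-St Jeor (female): BMR = 10(68.5) + 6.25(162) − 5(29) − 161 = 685 + 1012.5 − 145 − 161 = 1391.5 kcal/day.
TEE = 1391.5 × 1.2 = 1669.8 kcal/day.
With stress factor 1.35: 1669.8 × 1.35 = 2254.23 kcal/day.
Carbohydrate energy = 35% × 2254.23 = 788.9805 kcal.
Carbohydrate = 788.9805 ÷ 4 kcal/g = 197.2451 g.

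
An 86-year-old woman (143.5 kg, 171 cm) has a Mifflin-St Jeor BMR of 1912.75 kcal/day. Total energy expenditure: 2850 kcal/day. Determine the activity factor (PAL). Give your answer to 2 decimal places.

Activity factor = TEE ÷ BMR = 2850 ÷ 1912.75 = 1.49.

1.49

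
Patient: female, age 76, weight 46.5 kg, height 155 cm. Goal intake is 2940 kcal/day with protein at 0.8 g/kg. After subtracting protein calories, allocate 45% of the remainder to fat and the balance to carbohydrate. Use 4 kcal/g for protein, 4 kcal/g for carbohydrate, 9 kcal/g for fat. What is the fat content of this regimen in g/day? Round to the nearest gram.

140 g/day

Protein = 0.8 × 46.5 = 37.2 g → 37.2 × 4 = 148.8 kcal.
Non-protein calories = 2940 − 148.8 = 2791.2 kcal.
Fat: 45% × 2791.2 = 1256.04 kcal; carbohydrate: 1535.16 kcal.
Fat: 1256.04 kcal ÷ 9 kcal/g = 139.56 g.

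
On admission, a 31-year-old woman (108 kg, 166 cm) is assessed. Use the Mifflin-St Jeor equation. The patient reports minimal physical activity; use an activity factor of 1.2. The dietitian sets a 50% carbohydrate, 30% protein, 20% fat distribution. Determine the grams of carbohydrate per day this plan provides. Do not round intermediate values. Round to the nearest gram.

270 g/day

Mifflin-St Jeor (female): BMR = 10(108) + 6.25(166) − 5(31) − 161 = 1080 + 1037.5 − 155 − 161 = 1801.5 kcal/day.
TEE = 1801.5 × 1.2 = 2161.8 kcal/day.
Carbohydrate energy = 50% × 2161.8 = 1080.9 kcal.
Carbohydrate = 1080.9 ÷ 4 kcal/g = 270.225 g.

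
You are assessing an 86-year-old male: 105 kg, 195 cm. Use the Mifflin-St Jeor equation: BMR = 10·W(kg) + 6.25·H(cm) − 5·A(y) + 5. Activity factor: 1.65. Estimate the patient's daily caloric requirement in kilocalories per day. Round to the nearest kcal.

3042 kilocalories per day

Mifflin-St Jeor (male): BMR = 10(105) + 6.25(195) − 5(86) + 5 = 1050 + 1218.75 − 430 + 5 = 1843.75 kcal/day.
TEE = BMR × activity factor = 1843.75 × 1.65 = 3042.1875 kcal/day.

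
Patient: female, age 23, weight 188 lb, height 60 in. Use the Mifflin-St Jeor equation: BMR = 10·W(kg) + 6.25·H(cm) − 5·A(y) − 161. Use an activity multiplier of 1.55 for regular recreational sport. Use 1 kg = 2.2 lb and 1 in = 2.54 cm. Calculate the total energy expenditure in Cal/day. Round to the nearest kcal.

Convert to metric: weight = 188 ÷ 2.2 = 85.4545 kg; height = 60 × 2.54 = 152.4 cm.
Mifflin-St Jeor (female): BMR = 10(85.4545) + 6.25(152.4) − 5(23) − 161 = 854.5455 + 952.5 − 115 − 161 = 1531.0455 kcal/day.
TEE = BMR × activity factor = 1531.0455 × 1.55 = 2373.1205 kcal/day.

2373 Cal/day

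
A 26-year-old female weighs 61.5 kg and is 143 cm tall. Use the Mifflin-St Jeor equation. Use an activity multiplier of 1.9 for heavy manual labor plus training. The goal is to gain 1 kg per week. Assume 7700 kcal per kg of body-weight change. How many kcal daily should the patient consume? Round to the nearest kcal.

3414 kcal daily

Mifflin-St Jeor (female): BMR = 10(61.5) + 6.25(143) − 5(26) − 161 = 615 + 893.75 − 130 − 161 = 1217.75 kcal/day.
TEE = 1217.75 × 1.9 = 2313.725 kcal/day.
Required daily surplus = 1 × 7700 ÷ 7 = 1100 kcal/day.
Target intake = 2313.725 + 1100 = 3413.725 kcal/day.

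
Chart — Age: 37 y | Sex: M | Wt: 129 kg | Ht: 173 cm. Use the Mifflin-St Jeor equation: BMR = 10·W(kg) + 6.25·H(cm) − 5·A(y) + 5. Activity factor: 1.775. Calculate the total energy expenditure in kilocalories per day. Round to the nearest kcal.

Mifflin-St Jeor (male): BMR = 10(129) + 6.25(173) − 5(37) + 5 = 1290 + 1081.25 − 185 + 5 = 2191.25 kcal/day.
TEE = BMR × activity factor = 2191.25 × 1.775 = 3889.4688 kcal/day.

3889 kilocalories per day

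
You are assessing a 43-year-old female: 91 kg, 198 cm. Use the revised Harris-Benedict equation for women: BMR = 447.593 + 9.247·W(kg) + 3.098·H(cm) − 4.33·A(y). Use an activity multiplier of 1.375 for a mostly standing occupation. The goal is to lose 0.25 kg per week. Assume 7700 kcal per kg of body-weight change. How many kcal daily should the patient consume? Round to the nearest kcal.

Harris-Benedict: BMR = 447.593 + 9.247(91) + 3.098(198) − 4.33(43) = 1716.284 kcal/day.
TEE = 1716.284 × 1.375 = 2359.8905 kcal/day.
Required daily deficit = 0.25 × 7700 ÷ 7 = 275 kcal/day.
Target intake = 2359.8905 − 275 = 2084.8905 kcal/day.

2085 kcal daily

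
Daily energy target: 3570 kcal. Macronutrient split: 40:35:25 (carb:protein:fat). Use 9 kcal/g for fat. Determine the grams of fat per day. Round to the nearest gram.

99 g/day

Fat energy = 25% × 3570 = 892.5 kcal.
At 9 kcal/g: 892.5 ÷ 9 = 99.1667 g.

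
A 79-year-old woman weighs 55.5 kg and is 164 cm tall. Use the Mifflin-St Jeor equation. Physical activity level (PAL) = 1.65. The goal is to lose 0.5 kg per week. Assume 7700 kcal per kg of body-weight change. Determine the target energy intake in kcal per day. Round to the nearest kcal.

Mifflin-St Jeor (female): BMR = 10(55.5) + 6.25(164) − 5(79) − 161 = 555 + 1025 − 395 − 161 = 1024 kcal/day.
TEE = 1024 × 1.65 = 1689.6 kcal/day.
Required daily deficit = 0.5 × 7700 ÷ 7 = 550 kcal/day.
Target intake = 1689.6 − 550 = 1139.6 kcal/day.

1140 kcal per day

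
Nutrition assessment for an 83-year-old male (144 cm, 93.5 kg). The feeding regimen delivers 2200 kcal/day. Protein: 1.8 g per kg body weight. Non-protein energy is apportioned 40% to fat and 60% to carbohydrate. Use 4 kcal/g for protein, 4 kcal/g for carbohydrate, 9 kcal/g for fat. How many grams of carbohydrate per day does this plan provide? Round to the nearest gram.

229 g/day

Protein = 1.8 × 93.5 = 168.3 g → 168.3 × 4 = 673.2 kcal.
Non-protein calories = 2200 − 673.2 = 1526.8 kcal.
Fat: 40% × 1526.8 = 610.72 kcal; carbohydrate: 916.08 kcal.
Carbohydrate: 916.08 kcal ÷ 4 kcal/g = 229.02 g.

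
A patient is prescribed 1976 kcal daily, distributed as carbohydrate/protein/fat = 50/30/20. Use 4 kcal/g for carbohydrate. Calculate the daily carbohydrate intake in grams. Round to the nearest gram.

Carbohydrate energy = 50% × 1976 = 988 kcal.
At 4 kcal/g: 988 ÷ 4 = 247 g.

247 g/day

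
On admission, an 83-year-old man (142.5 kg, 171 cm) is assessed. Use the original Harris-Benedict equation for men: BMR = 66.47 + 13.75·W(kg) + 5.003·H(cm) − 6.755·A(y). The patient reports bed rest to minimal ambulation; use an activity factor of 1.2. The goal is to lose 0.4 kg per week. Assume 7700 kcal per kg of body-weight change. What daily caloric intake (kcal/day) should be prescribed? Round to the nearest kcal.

2345 kcal/day

Harris-Benedict: BMR = 66.47 + 13.75(142.5) + 5.003(171) − 6.755(83) = 2320.693 kcal/day.
TEE = 2320.693 × 1.2 = 2784.8316 kcal/day.
Required daily deficit = 0.4 × 7700 ÷ 7 = 440 kcal/day.
Target intake = 2784.8316 − 440 = 2344.8316 kcal/day.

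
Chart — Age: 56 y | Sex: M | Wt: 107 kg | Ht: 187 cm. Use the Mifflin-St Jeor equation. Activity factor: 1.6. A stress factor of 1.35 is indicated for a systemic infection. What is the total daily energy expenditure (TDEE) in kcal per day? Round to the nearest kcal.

Mifflin-St Jeor (male): BMR = 10(107) + 6.25(187) − 5(56) + 5 = 1070 + 1168.75 − 280 + 5 = 1963.75 kcal/day.
TEE = BMR × activity factor = 1963.75 × 1.6 = 3142 kcal/day.
Apply stress factor: 3142 × 1.35 = 4241.7 kcal/day.

4242 kcal per day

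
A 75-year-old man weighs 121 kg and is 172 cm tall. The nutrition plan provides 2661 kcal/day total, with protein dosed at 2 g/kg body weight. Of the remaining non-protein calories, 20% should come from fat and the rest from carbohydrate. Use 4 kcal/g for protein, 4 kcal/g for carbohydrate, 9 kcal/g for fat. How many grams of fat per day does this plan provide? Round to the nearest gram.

Protein = 2 × 121 = 242 g → 242 × 4 = 968 kcal.
Non-protein calories = 2661 − 968 = 1693 kcal.
Fat: 20% × 1693 = 338.6 kcal; carbohydrate: 1354.4 kcal.
Fat: 338.6 kcal ÷ 9 kcal/g = 37.6222 g.

38 g/day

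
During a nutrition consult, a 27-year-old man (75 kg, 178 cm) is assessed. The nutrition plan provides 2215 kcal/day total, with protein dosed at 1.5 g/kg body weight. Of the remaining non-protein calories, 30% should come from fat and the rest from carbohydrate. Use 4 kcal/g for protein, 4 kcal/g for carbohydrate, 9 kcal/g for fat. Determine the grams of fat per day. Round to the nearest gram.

Protein = 1.5 × 75 = 112.5 g → 112.5 × 4 = 450 kcal.
Non-protein calories = 2215 − 450 = 1765 kcal.
Fat: 30% × 1765 = 529.5 kcal; carbohydrate: 1235.5 kcal.
Fat: 529.5 kcal ÷ 9 kcal/g = 58.8333 g.

59 g/day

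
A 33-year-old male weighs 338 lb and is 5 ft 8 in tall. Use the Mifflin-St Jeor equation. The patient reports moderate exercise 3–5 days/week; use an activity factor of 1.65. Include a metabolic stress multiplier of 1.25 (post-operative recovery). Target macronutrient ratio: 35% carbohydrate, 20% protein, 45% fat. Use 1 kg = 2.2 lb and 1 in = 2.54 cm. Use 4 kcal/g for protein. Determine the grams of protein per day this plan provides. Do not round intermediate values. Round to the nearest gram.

Convert to metric: weight = 338 ÷ 2.2 = 153.6364 kg; height = (5×12 + 8) × 2.54 = 68 × 2.54 = 172.72 cm.
Mifflin-St Jeor (male): BMR = 10(153.6364) + 6.25(172.72) − 5(33) + 5 = 1536.3636 + 1079.5 − 165 + 5 = 2455.8636 kcal/day.
TEE = 2455.8636 × 1.65 = 4052.175 kcal/day.
With stress factor 1.25: 4052.175 × 1.25 = 5065.2187 kcal/day.
Protein energy = 20% × 5065.2187 = 1013.0438 kcal.
Protein = 1013.0438 ÷ 4 kcal/g = 253.2609 g.

253 g/day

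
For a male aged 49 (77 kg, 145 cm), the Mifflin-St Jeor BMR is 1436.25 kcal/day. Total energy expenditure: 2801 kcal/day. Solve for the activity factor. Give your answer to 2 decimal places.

Activity factor = TEE ÷ BMR = 2801 ÷ 1436.25 = 1.95.

1.95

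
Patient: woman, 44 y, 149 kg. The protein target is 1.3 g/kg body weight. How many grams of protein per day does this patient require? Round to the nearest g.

Protein = 1.3 g/kg × 149 kg = 193.7 g/day.

194 g/day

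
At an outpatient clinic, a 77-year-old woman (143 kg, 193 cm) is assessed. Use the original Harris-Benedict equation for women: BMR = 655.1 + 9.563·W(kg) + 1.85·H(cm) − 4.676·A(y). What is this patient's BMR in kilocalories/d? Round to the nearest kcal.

Harris-Benedict: BMR = 655.1 + 9.563(143) + 1.85(193) − 4.676(77) = 2019.607 kcal/day.

2020 kilocalories/d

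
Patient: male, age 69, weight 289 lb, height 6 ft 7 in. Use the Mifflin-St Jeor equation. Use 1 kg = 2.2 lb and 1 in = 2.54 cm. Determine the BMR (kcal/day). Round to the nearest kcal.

2228 kcal/day

Convert to metric: weight = 289 ÷ 2.2 = 131.3636 kg; height = (6×12 + 7) × 2.54 = 79 × 2.54 = 200.66 cm.
Mifflin-St Jeor (male): BMR = 10(131.3636) + 6.25(200.66) − 5(69) + 5 = 1313.6364 + 1254.125 − 345 + 5 = 2227.7614 kcal/day.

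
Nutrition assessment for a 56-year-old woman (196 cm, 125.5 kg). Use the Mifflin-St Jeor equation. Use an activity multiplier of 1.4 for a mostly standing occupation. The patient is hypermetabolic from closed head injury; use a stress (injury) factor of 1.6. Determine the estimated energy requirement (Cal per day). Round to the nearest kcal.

4567 Cal per day

Mifflin-St Jeor (female): BMR = 10(125.5) + 6.25(196) − 5(56) − 161 = 1255 + 1225 − 280 − 161 = 2039 kcal/day.
TEE = BMR × activity factor = 2039 × 1.4 = 2854.6 kcal/day.
Apply stress factor: 2854.6 × 1.6 = 4567.36 kcal/day.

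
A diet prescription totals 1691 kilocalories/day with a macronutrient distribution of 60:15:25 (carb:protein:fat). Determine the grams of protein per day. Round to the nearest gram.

63 g/day

Protein energy = 15% × 1691 = 253.65 kcal.
At 4 kcal/g: 253.65 ÷ 4 = 63.4125 g.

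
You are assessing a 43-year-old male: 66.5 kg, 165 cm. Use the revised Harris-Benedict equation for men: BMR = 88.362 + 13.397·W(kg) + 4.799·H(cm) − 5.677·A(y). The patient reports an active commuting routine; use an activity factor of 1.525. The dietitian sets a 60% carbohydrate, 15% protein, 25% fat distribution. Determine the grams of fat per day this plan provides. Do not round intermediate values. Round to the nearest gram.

65 g/day

Harris-Benedict: BMR = 88.362 + 13.397(66.5) + 4.799(165) − 5.677(43) = 1526.9865 kcal/day.
TEE = 1526.9865 × 1.525 = 2328.6544 kcal/day.
Fat energy = 25% × 2328.6544 = 582.1636 kcal.
Fat = 582.1636 ÷ 9 kcal/g = 64.6848 g.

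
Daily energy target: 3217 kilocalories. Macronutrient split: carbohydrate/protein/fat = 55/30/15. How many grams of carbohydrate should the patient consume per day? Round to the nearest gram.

Carbohydrate energy = 55% × 3217 = 1769.35 kcal.
At 4 kcal/g: 1769.35 ÷ 4 = 442.3375 g.

442 g/day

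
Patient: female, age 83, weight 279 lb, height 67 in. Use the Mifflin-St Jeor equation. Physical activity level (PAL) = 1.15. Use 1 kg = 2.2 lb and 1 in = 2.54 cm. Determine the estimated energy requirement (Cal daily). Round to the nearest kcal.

Convert to metric: weight = 279 ÷ 2.2 = 126.8182 kg; height = 67 × 2.54 = 170.18 cm.
Mifflin-St Jeor (female): BMR = 10(126.8182) + 6.25(170.18) − 5(83) − 161 = 1268.1818 + 1063.625 − 415 − 161 = 1755.8068 kcal/day.
TEE = BMR × activity factor = 1755.8068 × 1.15 = 2019.1778 kcal/day.

2019 Cal daily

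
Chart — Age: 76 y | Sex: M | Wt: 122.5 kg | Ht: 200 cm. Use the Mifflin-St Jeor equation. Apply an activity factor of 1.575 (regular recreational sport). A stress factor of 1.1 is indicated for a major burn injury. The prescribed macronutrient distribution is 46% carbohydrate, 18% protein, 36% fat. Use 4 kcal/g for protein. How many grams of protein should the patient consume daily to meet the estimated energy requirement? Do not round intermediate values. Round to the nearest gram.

Mifflin-St Jeor (male): BMR = 10(122.5) + 6.25(200) − 5(76) + 5 = 1225 + 1250 − 380 + 5 = 2100 kcal/day.
TEE = 2100 × 1.575 = 3307.5 kcal/day.
With stress factor 1.1: 3307.5 × 1.1 = 3638.25 kcal/day.
Protein energy = 18% × 3638.25 = 654.885 kcal.
Protein = 654.885 ÷ 4 kcal/g = 163.7213 g.

164 g/day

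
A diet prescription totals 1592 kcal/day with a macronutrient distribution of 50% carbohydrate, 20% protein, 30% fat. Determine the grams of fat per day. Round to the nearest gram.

53 g/day

Fat energy = 30% × 1592 = 477.6 kcal.
At 9 kcal/g: 477.6 ÷ 9 = 53.0667 g.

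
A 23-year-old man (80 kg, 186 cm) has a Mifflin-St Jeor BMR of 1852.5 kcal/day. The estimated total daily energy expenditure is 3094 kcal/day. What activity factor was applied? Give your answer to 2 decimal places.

Activity factor = TEE ÷ BMR = 3094 ÷ 1852.5 = 1.67.

1.67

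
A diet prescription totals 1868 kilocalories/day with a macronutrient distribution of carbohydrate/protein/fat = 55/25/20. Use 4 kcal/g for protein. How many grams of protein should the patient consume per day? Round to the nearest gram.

Protein energy = 25% × 1868 = 467 kcal.
At 4 kcal/g: 467 ÷ 4 = 116.75 g.

117 g/day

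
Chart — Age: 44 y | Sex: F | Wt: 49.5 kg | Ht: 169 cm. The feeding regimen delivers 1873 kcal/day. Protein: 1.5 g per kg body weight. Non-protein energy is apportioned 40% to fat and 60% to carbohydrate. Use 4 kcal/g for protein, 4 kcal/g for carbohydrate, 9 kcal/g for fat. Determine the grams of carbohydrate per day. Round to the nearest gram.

Protein = 1.5 × 49.5 = 74.25 g → 74.25 × 4 = 297 kcal.
Non-protein calories = 1873 − 297 = 1576 kcal.
Fat: 40% × 1576 = 630.4 kcal; carbohydrate: 945.6 kcal.
Carbohydrate: 945.6 kcal ÷ 4 kcal/g = 236.4 g.

236 g/day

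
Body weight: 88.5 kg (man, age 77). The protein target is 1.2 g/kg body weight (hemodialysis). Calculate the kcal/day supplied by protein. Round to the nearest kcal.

Protein = 1.2 g/kg × 88.5 kg = 106.2 g/day.
Protein energy = 106.2 g × 4 kcal/g = 424.8 kcal/day.

425 kcal/day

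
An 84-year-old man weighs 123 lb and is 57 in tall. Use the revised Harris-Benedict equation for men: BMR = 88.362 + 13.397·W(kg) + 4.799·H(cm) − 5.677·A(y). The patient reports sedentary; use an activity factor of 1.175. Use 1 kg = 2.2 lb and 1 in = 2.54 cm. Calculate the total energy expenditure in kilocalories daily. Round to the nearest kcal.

Convert to metric: weight = 123 ÷ 2.2 = 55.9091 kg; height = 57 × 2.54 = 144.78 cm.
Harris-Benedict: BMR = 88.362 + 13.397(55.9091) + 4.799(144.78) − 5.677(84) = 1055.3073 kcal/day.
TEE = BMR × activity factor = 1055.3073 × 1.175 = 1239.9861 kcal/day.

1240 kilocalories daily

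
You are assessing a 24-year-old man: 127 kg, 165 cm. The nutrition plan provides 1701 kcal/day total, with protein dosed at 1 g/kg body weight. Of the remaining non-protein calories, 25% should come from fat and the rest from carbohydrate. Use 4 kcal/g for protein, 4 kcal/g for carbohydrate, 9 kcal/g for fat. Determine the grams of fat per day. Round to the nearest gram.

33 g/day

Protein = 1 × 127 = 127 g → 127 × 4 = 508 kcal.
Non-protein calories = 1701 − 508 = 1193 kcal.
Fat: 25% × 1193 = 298.25 kcal; carbohydrate: 894.75 kcal.
Fat: 298.25 kcal ÷ 9 kcal/g = 33.1389 g.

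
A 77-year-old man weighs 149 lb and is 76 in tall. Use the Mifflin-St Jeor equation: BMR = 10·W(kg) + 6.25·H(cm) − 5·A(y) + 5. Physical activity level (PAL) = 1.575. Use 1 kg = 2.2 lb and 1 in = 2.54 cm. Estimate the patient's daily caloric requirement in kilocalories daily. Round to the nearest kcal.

2368 kilocalories daily

Convert to metric: weight = 149 ÷ 2.2 = 67.7273 kg; height = 76 × 2.54 = 193.04 cm.
Mifflin-St Jeor (male): BMR = 10(67.7273) + 6.25(193.04) − 5(77) + 5 = 677.2727 + 1206.5 − 385 + 5 = 1503.7727 kcal/day.
TEE = BMR × activity factor = 1503.7727 × 1.575 = 2368.442 kcal/day.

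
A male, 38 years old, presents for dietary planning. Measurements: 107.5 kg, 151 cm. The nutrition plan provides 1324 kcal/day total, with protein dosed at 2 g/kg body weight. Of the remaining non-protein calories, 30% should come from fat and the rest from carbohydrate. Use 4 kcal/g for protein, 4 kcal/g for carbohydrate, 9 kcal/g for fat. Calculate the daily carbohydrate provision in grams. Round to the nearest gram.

81 g/day

Protein = 2 × 107.5 = 215 g → 215 × 4 = 860 kcal.
Non-protein calories = 1324 − 860 = 464 kcal.
Fat: 30% × 464 = 139.2 kcal; carbohydrate: 324.8 kcal.
Carbohydrate: 324.8 kcal ÷ 4 kcal/g = 81.2 g.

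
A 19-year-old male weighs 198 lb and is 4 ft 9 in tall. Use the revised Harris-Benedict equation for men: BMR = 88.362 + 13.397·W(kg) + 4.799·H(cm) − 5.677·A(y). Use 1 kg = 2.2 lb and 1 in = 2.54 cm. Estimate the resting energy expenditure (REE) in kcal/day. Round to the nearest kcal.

Convert to metric: weight = 198 ÷ 2.2 = 90 kg; height = (4×12 + 9) × 2.54 = 57 × 2.54 = 144.78 cm.
Harris-Benedict: BMR = 88.362 + 13.397(90) + 4.799(144.78) − 5.677(19) = 1881.0282 kcal/day.

1881 kcal/day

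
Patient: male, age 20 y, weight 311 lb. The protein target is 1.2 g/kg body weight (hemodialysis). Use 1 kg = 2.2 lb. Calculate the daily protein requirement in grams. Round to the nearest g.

Weight in kg = 311 ÷ 2.2 = 141.3636 kg.
Protein = 1.2 g/kg × 141.3636 kg = 169.6364 g/day.

170 g/day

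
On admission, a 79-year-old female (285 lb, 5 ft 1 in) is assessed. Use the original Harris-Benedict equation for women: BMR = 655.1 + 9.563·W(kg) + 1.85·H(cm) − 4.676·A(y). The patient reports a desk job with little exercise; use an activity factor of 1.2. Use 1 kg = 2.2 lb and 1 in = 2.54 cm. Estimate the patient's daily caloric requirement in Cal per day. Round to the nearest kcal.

Convert to metric: weight = 285 ÷ 2.2 = 129.5455 kg; height = (5×12 + 1) × 2.54 = 61 × 2.54 = 154.94 cm.
Harris-Benedict: BMR = 655.1 + 9.563(129.5455) + 1.85(154.94) − 4.676(79) = 1811.1782 kcal/day.
TEE = BMR × activity factor = 1811.1782 × 1.2 = 2173.4138 kcal/day.

2173 Cal per day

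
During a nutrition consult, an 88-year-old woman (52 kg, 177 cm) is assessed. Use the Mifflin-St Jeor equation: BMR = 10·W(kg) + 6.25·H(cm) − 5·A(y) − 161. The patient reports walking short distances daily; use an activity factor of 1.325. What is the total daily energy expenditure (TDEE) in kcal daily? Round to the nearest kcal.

Mifflin-St Jeor (female): BMR = 10(52) + 6.25(177) − 5(88) − 161 = 520 + 1106.25 − 440 − 161 = 1025.25 kcal/day.
TEE = BMR × activity factor = 1025.25 × 1.325 = 1358.4563 kcal/day.

1358 kcal daily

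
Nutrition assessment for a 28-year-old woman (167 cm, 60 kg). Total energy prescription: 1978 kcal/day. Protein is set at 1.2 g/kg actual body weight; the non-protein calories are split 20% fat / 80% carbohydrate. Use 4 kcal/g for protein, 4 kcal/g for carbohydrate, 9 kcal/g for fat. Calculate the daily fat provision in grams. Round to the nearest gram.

38 g/day

Protein = 1.2 × 60 = 72 g → 72 × 4 = 288 kcal.
Non-protein calories = 1978 − 288 = 1690 kcal.
Fat: 20% × 1690 = 338 kcal; carbohydrate: 1352 kcal.
Fat: 338 kcal ÷ 9 kcal/g = 37.5556 g.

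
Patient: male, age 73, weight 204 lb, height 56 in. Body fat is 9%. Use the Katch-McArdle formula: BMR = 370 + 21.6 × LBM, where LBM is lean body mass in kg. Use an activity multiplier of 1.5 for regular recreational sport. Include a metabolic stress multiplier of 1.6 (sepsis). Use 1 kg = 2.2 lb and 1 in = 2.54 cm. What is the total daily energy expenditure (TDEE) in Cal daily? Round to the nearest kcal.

Convert to metric: weight = 204 ÷ 2.2 = 92.7273 kg; height = 56 × 2.54 = 142.24 cm.
LBM = 92.7273 × (1 − 0.09) = 84.3818 kg. Katch-McArdle: BMR = 370 + 21.6 × 84.3818 = 2192.6473 kcal/day.
TEE = BMR × activity factor = 2192.6473 × 1.5 = 3288.9709 kcal/day.
Apply stress factor: 3288.9709 × 1.6 = 5262.3535 kcal/day.

5262 Cal daily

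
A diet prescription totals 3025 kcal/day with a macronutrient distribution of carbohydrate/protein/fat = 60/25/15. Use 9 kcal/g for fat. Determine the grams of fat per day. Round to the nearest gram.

50 g/day

Fat energy = 15% × 3025 = 453.75 kcal.
At 9 kcal/g: 453.75 ÷ 9 = 50.4167 g.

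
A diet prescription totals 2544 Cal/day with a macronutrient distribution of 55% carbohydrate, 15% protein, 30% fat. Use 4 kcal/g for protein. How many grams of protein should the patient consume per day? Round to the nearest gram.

Protein energy = 15% × 2544 = 381.6 kcal.
At 4 kcal/g: 381.6 ÷ 4 = 95.4 g.

95 g/day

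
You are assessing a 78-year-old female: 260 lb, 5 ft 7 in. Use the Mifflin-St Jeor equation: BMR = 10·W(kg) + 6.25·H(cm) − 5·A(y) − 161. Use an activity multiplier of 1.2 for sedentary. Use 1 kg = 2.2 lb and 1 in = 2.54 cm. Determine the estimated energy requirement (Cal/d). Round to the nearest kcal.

2033 Cal/d

Convert to metric: weight = 260 ÷ 2.2 = 118.1818 kg; height = (5×12 + 7) × 2.54 = 67 × 2.54 = 170.18 cm.
Mifflin-St Jeor (female): BMR = 10(118.1818) + 6.25(170.18) − 5(78) − 161 = 1181.8182 + 1063.625 − 390 − 161 = 1694.4432 kcal/day.
TEE = BMR × activity factor = 1694.4432 × 1.2 = 2033.3318 kcal/day.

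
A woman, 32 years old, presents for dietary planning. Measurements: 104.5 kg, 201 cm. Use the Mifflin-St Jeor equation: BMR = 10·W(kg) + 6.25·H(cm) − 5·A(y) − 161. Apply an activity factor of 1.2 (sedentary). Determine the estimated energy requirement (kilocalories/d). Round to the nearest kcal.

2376 kilocalories/d

Mifflin-St Jeor (female): BMR = 10(104.5) + 6.25(201) − 5(32) − 161 = 1045 + 1256.25 − 160 − 161 = 1980.25 kcal/day.
TEE = BMR × activity factor = 1980.25 × 1.2 = 2376.3 kcal/day.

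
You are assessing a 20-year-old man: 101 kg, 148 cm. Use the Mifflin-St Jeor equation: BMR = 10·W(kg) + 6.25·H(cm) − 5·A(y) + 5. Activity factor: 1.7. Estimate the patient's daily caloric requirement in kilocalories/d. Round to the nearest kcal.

Mifflin-St Jeor (male): BMR = 10(101) + 6.25(148) − 5(20) + 5 = 1010 + 925 − 100 + 5 = 1840 kcal/day.
TEE = BMR × activity factor = 1840 × 1.7 = 3128 kcal/day.

3128 kilocalories/d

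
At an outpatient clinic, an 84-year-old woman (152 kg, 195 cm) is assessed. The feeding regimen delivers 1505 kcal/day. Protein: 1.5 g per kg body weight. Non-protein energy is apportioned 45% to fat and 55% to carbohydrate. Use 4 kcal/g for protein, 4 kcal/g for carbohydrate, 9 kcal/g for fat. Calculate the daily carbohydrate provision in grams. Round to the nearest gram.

Protein = 1.5 × 152 = 228 g → 228 × 4 = 912 kcal.
Non-protein calories = 1505 − 912 = 593 kcal.
Fat: 45% × 593 = 266.85 kcal; carbohydrate: 326.15 kcal.
Carbohydrate: 326.15 kcal ÷ 4 kcal/g = 81.5375 g.

82 g/day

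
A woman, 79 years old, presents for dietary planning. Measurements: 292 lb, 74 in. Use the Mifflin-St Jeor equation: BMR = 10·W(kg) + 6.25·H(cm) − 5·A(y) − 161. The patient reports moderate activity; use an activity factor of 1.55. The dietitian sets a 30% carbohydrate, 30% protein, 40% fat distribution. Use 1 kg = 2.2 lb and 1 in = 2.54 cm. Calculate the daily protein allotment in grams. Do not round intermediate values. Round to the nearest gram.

Convert to metric: weight = 292 ÷ 2.2 = 132.7273 kg; height = 74 × 2.54 = 187.96 cm.
Mifflin-St Jeor (female): BMR = 10(132.7273) + 6.25(187.96) − 5(79) − 161 = 1327.2727 + 1174.75 − 395 − 161 = 1946.0227 kcal/day.
TEE = 1946.0227 × 1.55 = 3016.3352 kcal/day.
Protein energy = 30% × 3016.3352 = 904.9006 kcal.
Protein = 904.9006 ÷ 4 kcal/g = 226.2251 g.

226 g/day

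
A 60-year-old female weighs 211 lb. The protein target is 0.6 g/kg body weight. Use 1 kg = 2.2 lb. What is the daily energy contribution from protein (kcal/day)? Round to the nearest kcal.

230 kcal/day

Weight in kg = 211 ÷ 2.2 = 95.9091 kg.
Protein = 0.6 g/kg × 95.9091 kg = 57.5455 g/day.
Protein energy = 57.5455 g × 4 kcal/g = 230.1818 kcal/day.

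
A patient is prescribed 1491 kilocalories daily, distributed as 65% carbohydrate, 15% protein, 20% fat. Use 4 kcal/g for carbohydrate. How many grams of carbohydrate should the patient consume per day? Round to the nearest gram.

242 g/day

Carbohydrate energy = 65% × 1491 = 969.15 kcal.
At 4 kcal/g: 969.15 ÷ 4 = 242.2875 g.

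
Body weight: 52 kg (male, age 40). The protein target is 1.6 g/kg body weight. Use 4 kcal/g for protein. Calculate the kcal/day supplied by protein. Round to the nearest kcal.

333 kcal/day

Protein = 1.6 g/kg × 52 kg = 83.2 g/day.
Protein energy = 83.2 g × 4 kcal/g = 332.8 kcal/day.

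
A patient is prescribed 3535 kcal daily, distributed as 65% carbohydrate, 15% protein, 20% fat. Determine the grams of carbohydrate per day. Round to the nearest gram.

574 g/day

Carbohydrate energy = 65% × 3535 = 2297.75 kcal.
At 4 kcal/g: 2297.75 ÷ 4 = 574.4375 g.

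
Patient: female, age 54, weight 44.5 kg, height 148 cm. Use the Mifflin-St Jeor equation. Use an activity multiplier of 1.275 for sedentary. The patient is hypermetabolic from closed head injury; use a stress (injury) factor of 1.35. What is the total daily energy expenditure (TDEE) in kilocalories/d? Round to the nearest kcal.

1616 kilocalories/d

Mifflin-St Jeor (female): BMR = 10(44.5) + 6.25(148) − 5(54) − 161 = 445 + 925 − 270 − 161 = 939 kcal/day.
TEE = BMR × activity factor = 939 × 1.275 = 1197.225 kcal/day.
Apply stress factor: 1197.225 × 1.35 = 1616.2538 kcal/day.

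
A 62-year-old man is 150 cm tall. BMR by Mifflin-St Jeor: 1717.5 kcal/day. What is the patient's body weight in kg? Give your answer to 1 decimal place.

108.5 kg

1717.5 = 10·W + 6.25(150) − 5(62) + 5
10·W = 1717.5 − 632.5 = 1085, so W = 108.5 kg.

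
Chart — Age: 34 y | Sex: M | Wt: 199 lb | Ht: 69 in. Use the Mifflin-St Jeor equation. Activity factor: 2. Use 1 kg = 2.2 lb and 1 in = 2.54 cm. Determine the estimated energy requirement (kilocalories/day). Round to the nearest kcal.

3670 kilocalories/day

Convert to metric: weight = 199 ÷ 2.2 = 90.4545 kg; height = 69 × 2.54 = 175.26 cm.
Mifflin-St Jeor (male): BMR = 10(90.4545) + 6.25(175.26) − 5(34) + 5 = 904.5455 + 1095.375 − 170 + 5 = 1834.9205 kcal/day.
TEE = BMR × activity factor = 1834.9205 × 2 = 3669.8409 kcal/day.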